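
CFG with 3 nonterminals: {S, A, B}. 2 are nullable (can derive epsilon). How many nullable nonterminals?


Nonterminals: {S, A, B}
A nonterminal is nullable if it can derive epsilon
Counting nullable nonterminals: 2
Total nullable = 2

2


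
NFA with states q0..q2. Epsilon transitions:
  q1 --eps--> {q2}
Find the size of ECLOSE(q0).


Starting from q0
Initialize closure = {q0}
q0 has no outgoing epsilon transitions -> nothing to add
Final closure: {q0}
Size = 1

1


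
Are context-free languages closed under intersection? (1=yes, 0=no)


CFL closure properties:
  Closed under: union, concatenation, Kleene star
  NOT closed under: intersection, complement
Operation 'intersection' is in not-closed list -> No (not closed)

0


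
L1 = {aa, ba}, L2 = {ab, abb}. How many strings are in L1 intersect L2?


L1 = {aa, ba}
L2 = {ab, abb}
Checking each string in L1 against L2:
  'aa': in L2? No
  'ba': in L2? No
Intersection = {}
|L1 ∩ L2| = 0

0


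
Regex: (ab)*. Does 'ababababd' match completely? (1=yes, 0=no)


Pattern: (ab)*
String: 'ababababd'
Pattern requires: zero or more repetitions of 'ab'
Length 9 is odd -> cannot be (ab)* -> no match
Result: 0

0


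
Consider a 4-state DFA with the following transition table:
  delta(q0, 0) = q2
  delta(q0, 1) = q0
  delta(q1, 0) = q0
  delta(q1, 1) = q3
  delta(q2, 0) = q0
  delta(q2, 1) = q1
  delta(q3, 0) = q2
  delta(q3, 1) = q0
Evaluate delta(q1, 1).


Looking up transition function:
delta(q1, 1) in the table
Row: q1, Column: 1
Result: q3

q3


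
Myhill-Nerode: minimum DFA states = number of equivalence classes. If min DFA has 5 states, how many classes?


Myhill-Nerode theorem:
Number of equivalence classes = number of states in minimal DFA
Minimal DFA states = 5
Therefore equivalence classes = 5

5


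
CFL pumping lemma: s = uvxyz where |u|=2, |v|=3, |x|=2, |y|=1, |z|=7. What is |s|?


|s| = |u| + |v| + |x| + |y| + |z|
= 2 + 3 + 2 + 1 + 7
= 5 + 2 + 8
= 7 + 8
= 15

15


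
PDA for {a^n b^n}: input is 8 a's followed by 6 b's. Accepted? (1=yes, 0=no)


Language requires equal numbers of a's and b's
PDA pushes for each 'a', pops for each 'b'
Number of a's = 8
Number of b's = 6
8 != 6 -> Reject

0


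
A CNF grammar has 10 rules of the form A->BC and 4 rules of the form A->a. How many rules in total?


CNF allows two rule forms:
  A -> BC (binary): 10 rules
  A -> a (terminal): 4 rules
Total = 10 + 4 = 14

14


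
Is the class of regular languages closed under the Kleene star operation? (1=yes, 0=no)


Regular languages are closed under:
- Union (DFA product construction)
- Intersection (DFA product construction)
- Complement (swap accept/reject states)
- Concatenation (NFA construction)
- Kleene star (NFA construction)
Kleene star is in this list
Therefore: closed

1


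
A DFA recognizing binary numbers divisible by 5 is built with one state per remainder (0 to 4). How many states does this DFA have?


Divisibility by 5 is tracked via the remainder mod 5: 0, 1, ..., 4
The construction assigns one state to each remainder
Number of remainders = 5

5


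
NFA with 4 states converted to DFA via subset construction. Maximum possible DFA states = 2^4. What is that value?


NFA has 4 states
Subset construction: each DFA state = subset of NFA states
Maximum subsets = 2^4
2^4 = 16

16


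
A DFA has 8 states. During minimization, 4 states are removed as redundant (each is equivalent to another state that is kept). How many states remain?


Original DFA: 8 states
Redundant states removed: 4
Minimized states = original - removed
= 8 - 4
= 4

4


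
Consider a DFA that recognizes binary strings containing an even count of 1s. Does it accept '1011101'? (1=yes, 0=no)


DFA has 2 states: q_even (start, accept=yes) and q_odd
Processing string '1011101' character by character:
  Position 0: read '1', 1-count=1 -> q_odd
  Position 1: read '0', 1-count=1 -> q_odd (no change)
  Position 2: read '1', 1-count=2 -> q_even
  Position 3: read '1', 1-count=3 -> q_odd
  Position 4: read '1', 1-count=4 -> q_even
  Position 5: read '0', 1-count=4 -> q_even (no change)
  Position 6: read '1', 1-count=5 -> q_odd
Final state: q_odd, total 1s = 5 (odd); the DFA requires an even count -> reject

0


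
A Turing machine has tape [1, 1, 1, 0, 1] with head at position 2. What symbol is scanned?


Tape: [1, 1, 1, 0, 1]
Positions: 0 1 2 3 4
Values:    1 1 1 0 1
Head at position 2
tape[2] = 1

1


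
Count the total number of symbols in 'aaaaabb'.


String: 'aaaaabb'
Counting characters:
  'a' appears 5 time(s)
  'b' appears 2 time(s)
Total length = 5 + 2 = 7

7


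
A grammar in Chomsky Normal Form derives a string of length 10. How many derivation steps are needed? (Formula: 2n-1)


Chomsky Normal Form derivation:
String length n = 10
Each step either:
  - Splits a nonterminal into two (n-1 such steps)
  - Converts a nonterminal to terminal (n such steps)
Total = (n-1) + n = 2n - 1
= 2(10) - 1
= 20 - 1
= 19

19


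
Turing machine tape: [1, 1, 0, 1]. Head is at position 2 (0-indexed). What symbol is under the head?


Tape: [1, 1, 0, 1]
Positions: 0 1 2 3
Values:    1 1 0 1
Head at position 2
tape[2] = 0

0


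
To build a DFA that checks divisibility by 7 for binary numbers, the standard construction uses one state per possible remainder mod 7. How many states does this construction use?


Divisibility by 7 is tracked via the remainder mod 7: 0, 1, ..., 6
The construction assigns one state to each remainder
Number of remainders = 7

7


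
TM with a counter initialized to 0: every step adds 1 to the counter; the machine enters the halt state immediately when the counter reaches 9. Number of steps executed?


Counter starts at 0. Counting sequence:
  Step 1: counter = 1
  Step 2: counter = 2
  Step 3: counter = 3
  Step 4: counter = 4
  Step 5: counter = 5
  Step 6: counter = 6
  ...
  Step 9: counter = 9
Counter reached 9 -> halt
Total steps = 9

9


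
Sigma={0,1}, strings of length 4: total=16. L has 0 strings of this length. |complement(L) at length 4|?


Alphabet: {0,1}
String length: 4
Total strings of length 4 = 2^4 = 16
Strings in L = 0
Complement = total - |L|
= 16 - 0
= 16

16


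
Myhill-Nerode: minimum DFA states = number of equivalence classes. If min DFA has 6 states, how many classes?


Myhill-Nerode theorem:
Number of equivalence classes = number of states in minimal DFA
Minimal DFA states = 6
Therefore equivalence classes = 6

6


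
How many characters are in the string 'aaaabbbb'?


String: 'aaaabbbb'
Counting characters:
  'a' appears 4 time(s)
  'b' appears 4 time(s)
Total length = 4 + 4 = 8

8


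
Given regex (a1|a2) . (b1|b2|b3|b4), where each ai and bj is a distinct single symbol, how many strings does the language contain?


First group: 2 alternatives
Second group: 4 alternatives
Concatenation: each choice from group 1 pairs with each from group 2
Total = 2 x 4 = 8

8


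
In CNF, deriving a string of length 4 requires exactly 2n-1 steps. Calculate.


Chomsky Normal Form derivation:
String length n = 4
Each step either:
  - Splits a nonterminal into two (n-1 such steps)
  - Converts a nonterminal to terminal (n such steps)
Total = (n-1) + n = 2n - 1
= 2(4) - 1
= 8 - 1
= 7

7


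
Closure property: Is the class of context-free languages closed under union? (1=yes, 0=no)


CFL closure properties:
  Closed under: union, concatenation, Kleene star
  NOT closed under: intersection, complement
Operation 'union' is in closed list -> Yes (closed)

1


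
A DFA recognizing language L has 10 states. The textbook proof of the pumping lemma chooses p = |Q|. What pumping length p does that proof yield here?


Pumping lemma for regular languages (standard proof):
Take p = |Q|, the number of DFA states.
Any string of length >= |Q| passes through |Q|+1 states while reading its first |Q| symbols,
so by pigeonhole some state repeats, giving the loop that can be pumped.
Here |Q| = 10
Therefore the proof uses p = 10

10


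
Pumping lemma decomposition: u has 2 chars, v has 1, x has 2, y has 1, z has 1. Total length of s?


|s| = |u| + |v| + |x| + |y| + |z|
= 2 + 1 + 2 + 1 + 1
= 3 + 2 + 2
= 5 + 2
= 7

7


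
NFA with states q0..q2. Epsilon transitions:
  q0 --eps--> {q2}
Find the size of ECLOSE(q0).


Starting from q0
Initialize closure = {q0}
Follow epsilon from q0 -> add q2
Final closure: {q0, q2}
Size = 2

2


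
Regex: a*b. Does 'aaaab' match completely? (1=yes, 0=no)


Pattern: a*b
String: 'aaaab'
Pattern requires: zero or more 'a's followed by exactly one 'b'
Found 4 leading 'a's
Remaining: 'b'
Remaining is exactly 'b' -> match
Result: 1

1


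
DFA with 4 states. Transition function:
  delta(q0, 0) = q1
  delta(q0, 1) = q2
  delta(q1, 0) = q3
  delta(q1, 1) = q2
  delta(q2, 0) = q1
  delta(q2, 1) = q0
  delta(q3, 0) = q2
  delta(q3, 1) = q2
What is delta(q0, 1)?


Looking up transition function:
delta(q0, 1) in the table
Row: q0, Column: 1
Result: q2

q2


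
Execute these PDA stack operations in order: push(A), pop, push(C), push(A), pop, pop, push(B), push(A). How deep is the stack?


Tracing stack operations:
  push(A) -> stack = [A], depth=1
  pop -> removed A, stack = [], depth=0
  push(C) -> stack = [C], depth=1
  push(A) -> stack = [C,A], depth=2
  pop -> removed A, stack = [C], depth=1
  pop -> removed C, stack = [], depth=0
  push(B) -> stack = [B], depth=1
  push(A) -> stack = [B,A], depth=2
Final depth = 2

2


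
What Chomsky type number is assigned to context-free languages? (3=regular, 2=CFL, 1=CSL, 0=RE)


Chomsky hierarchy levels:
  Type 3: Regular (DFA/NFA/regex)
  Type 2: Context-free (PDA)
  Type 1: Context-sensitive
  Type 0: Recursively enumerable (TM)
'context-free' corresponds to Type 2

2


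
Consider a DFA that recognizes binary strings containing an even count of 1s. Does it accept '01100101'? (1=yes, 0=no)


DFA has 2 states: q_even (start, accept=yes) and q_odd
Processing string '01100101' character by character:
  Position 0: read '0', 1-count=0 -> q_even (no change)
  Position 1: read '1', 1-count=1 -> q_odd
  Position 2: read '1', 1-count=2 -> q_even
  Position 3: read '0', 1-count=2 -> q_even (no change)
  Position 4: read '0', 1-count=2 -> q_even (no change)
  Position 5: read '1', 1-count=3 -> q_odd
  Position 6: read '0', 1-count=3 -> q_odd (no change)
  Position 7: read '1', 1-count=4 -> q_even
Final state: q_even, total 1s = 4 (even); the DFA requires an even count -> accept

1


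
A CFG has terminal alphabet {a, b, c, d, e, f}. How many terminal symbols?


Terminal symbols: a, b, c, d, e, f
Counting each: a (#1), b (#2), c (#3), d (#4), e (#5), f (#6)
Total = 6

6


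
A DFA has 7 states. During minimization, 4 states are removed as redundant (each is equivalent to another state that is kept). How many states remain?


Original DFA: 7 states
Redundant states removed: 4
Minimized states = original - removed
= 7 - 4
= 3

3


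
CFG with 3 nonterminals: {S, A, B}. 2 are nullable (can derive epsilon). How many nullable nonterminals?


Nonterminals: {S, A, B}
A nonterminal is nullable if it can derive epsilon
Counting nullable nonterminals: 2
Total nullable = 2

2


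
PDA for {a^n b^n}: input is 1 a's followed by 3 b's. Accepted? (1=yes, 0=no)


Language requires equal numbers of a's and b's
PDA pushes for each 'a', pops for each 'b'
Number of a's = 1
Number of b's = 3
1 != 3 -> Reject

0


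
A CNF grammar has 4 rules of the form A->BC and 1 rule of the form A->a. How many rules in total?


CNF allows two rule forms:
  A -> BC (binary): 4 rules
  A -> a (terminal): 1 rule
Total = 4 + 1 = 5

5


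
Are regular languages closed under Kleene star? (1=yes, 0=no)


Regular languages are closed under:
- Union (DFA product construction)
- Intersection (DFA product construction)
- Complement (swap accept/reject states)
- Concatenation (NFA construction)
- Kleene star (NFA construction)
Kleene star is in this list
Therefore: closed

1


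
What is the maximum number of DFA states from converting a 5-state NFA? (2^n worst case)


NFA has 5 states
Subset construction: each DFA state = subset of NFA states
Maximum subsets = 2^5
2^5 = 32

32


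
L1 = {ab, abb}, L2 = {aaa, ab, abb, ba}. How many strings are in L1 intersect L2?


L1 = {ab, abb}
L2 = {aaa, ab, abb, ba}
Checking each string in L1 against L2:
  'ab': in L2? Yes
  'abb': in L2? Yes
Intersection = {ab, abb}
|L1 ∩ L2| = 2

2


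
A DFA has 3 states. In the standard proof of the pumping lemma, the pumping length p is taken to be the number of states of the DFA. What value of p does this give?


Pumping lemma for regular languages (standard proof):
Take p = |Q|, the number of DFA states.
Any string of length >= |Q| passes through |Q|+1 states while reading its first |Q| symbols,
so by pigeonhole some state repeats, giving the loop that can be pumped.
Here |Q| = 3
Therefore the proof uses p = 3

3


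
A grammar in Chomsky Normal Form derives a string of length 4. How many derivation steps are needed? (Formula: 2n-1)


Chomsky Normal Form derivation:
String length n = 4
Each step either:
  - Splits a nonterminal into two (n-1 such steps)
  - Converts a nonterminal to terminal (n such steps)
Total = (n-1) + n = 2n - 1
= 2(4) - 1
= 8 - 1
= 7

7


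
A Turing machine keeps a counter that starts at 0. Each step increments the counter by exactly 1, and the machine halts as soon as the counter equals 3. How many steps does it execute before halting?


Counter starts at 0. Counting sequence:
  Step 1: counter = 1
  Step 2: counter = 2
  Step 3: counter = 3
Counter reached 3 -> halt
Total steps = 3

3


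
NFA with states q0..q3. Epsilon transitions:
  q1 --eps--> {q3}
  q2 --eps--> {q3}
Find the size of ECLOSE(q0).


Starting from q0
Initialize closure = {q0}
q0 has no outgoing epsilon transitions -> nothing to add
Final closure: {q0}
Size = 1

1


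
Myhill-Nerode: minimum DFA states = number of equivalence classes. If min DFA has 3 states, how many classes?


Myhill-Nerode theorem:
Number of equivalence classes = number of states in minimal DFA
Minimal DFA states = 3
Therefore equivalence classes = 3

3


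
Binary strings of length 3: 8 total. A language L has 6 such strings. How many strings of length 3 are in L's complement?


Alphabet: {0,1}
String length: 3
Total strings of length 3 = 2^3 = 8
Strings in L = 6
Complement = total - |L|
= 8 - 6
= 2

2


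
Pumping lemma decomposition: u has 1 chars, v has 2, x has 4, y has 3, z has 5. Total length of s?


|s| = |u| + |v| + |x| + |y| + |z|
= 1 + 2 + 4 + 3 + 5
= 3 + 4 + 8
= 7 + 8
= 15

15


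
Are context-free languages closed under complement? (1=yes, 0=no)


CFL closure properties:
  Closed under: union, concatenation, Kleene star
  NOT closed under: intersection, complement
Operation 'complement' is in not-closed list -> No (not closed)

0


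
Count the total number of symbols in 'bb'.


String: 'bb'
Counting characters:
  'b' appears 2 time(s)
Total length = 0 + 2 = 2

2


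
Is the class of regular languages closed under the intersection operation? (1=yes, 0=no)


Regular languages are closed under:
- Union (DFA product construction)
- Intersection (DFA product construction)
- Complement (swap accept/reject states)
- Concatenation (NFA construction)
- Kleene star (NFA construction)
intersection is in this list
Therefore: closed

1


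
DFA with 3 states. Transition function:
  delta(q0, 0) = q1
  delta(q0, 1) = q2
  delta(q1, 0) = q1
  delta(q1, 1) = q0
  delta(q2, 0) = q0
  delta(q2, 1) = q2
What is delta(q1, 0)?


Looking up transition function:
delta(q1, 0) in the table
Row: q1, Column: 0
Result: q1

q1


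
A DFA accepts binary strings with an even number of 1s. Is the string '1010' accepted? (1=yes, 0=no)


DFA has 2 states: q_even (start, accept=yes) and q_odd
Processing string '1010' character by character:
  Position 0: read '1', 1-count=1 -> q_odd
  Position 1: read '0', 1-count=1 -> q_odd (no change)
  Position 2: read '1', 1-count=2 -> q_even
  Position 3: read '0', 1-count=2 -> q_even (no change)
Final state: q_even, total 1s = 2 (even); the DFA requires an even count -> accept

1


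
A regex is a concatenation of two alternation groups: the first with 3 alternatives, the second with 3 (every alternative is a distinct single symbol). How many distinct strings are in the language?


First group: 3 alternatives
Second group: 3 alternatives
Concatenation: each choice from group 1 pairs with each from group 2
Total = 3 x 3 = 9

9


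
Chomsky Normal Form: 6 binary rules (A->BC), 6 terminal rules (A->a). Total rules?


CNF allows two rule forms:
  A -> BC (binary): 6 rules
  A -> a (terminal): 6 rules
Total = 6 + 6 = 12

12


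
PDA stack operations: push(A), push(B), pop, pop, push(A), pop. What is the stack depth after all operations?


Tracing stack operations:
  push(A) -> stack = [A], depth=1
  push(B) -> stack = [A,B], depth=2
  pop -> removed B, stack = [A], depth=1
  pop -> removed A, stack = [], depth=0
  push(A) -> stack = [A], depth=1
  pop -> removed A, stack = [], depth=0
Final depth = 0

0


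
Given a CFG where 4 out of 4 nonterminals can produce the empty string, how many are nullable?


Nonterminals: {S, A, B, C}
A nonterminal is nullable if it can derive epsilon
Counting nullable nonterminals: 4
Total nullable = 4

4


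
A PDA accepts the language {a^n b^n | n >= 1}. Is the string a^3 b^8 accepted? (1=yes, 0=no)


Language requires equal numbers of a's and b's
PDA pushes for each 'a', pops for each 'b'
Number of a's = 3
Number of b's = 8
3 != 8 -> Reject

0


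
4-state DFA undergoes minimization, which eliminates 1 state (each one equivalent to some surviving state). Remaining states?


Original DFA: 4 states
Redundant states removed: 1
Minimized states = original - removed
= 4 - 1
= 3

3


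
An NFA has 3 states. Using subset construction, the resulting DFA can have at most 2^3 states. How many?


NFA has 3 states
Subset construction: each DFA state = subset of NFA states
Maximum subsets = 2^3
2^3 = 8

8


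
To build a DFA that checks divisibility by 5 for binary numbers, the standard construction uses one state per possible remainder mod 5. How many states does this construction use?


Divisibility by 5 is tracked via the remainder mod 5: 0, 1, ..., 4
The construction assigns one state to each remainder
Number of remainders = 5

5


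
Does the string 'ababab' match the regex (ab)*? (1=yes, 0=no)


Pattern: (ab)*
String: 'ababab'
Pattern requires: zero or more repetitions of 'ab'
Pairs: ['ab', 'ab', 'ab']
All pairs are 'ab'? Yes
Result: 1

1


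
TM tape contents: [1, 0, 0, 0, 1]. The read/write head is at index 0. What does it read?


Tape: [1, 0, 0, 0, 1]
Positions: 0 1 2 3 4
Values:    1 0 0 0 1
Head at position 0
tape[0] = 1

1


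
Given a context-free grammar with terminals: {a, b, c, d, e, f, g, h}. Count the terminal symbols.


Terminal symbols: a, b, c, d, e, f, g, h
Counting each: a (#1), b (#2), c (#3), d (#4), e (#5), f (#6), g (#7), h (#8)
Total = 8

8


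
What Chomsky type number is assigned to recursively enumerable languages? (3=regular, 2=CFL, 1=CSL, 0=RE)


Chomsky hierarchy levels:
  Type 3: Regular (DFA/NFA/regex)
  Type 2: Context-free (PDA)
  Type 1: Context-sensitive
  Type 0: Recursively enumerable (TM)
'recursively enumerable' corresponds to Type 0

0


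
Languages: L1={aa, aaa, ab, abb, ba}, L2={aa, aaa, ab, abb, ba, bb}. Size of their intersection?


L1 = {aa, aaa, ab, abb, ba}
L2 = {aa, aaa, ab, abb, ba, bb}
Checking each string in L1 against L2:
  'aa': in L2? Yes
  'aaa': in L2? Yes
  'ab': in L2? Yes
  'abb': in L2? Yes
  'ba': in L2? Yes
Intersection = {aa, aaa, ab, abb, ba}
|L1 ∩ L2| = 5

5


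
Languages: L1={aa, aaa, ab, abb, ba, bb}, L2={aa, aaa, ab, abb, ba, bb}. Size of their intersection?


L1 = {aa, aaa, ab, abb, ba, bb}
L2 = {aa, aaa, ab, abb, ba, bb}
Checking each string in L1 against L2:
  'aa': in L2? Yes
  'aaa': in L2? Yes
  'ab': in L2? Yes
  'abb': in L2? Yes
  'ba': in L2? Yes
  'bb': in L2? Yes
Intersection = {aa, aaa, ab, abb, ba, bb}
|L1 ∩ L2| = 6

6


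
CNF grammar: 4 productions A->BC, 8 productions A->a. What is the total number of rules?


CNF allows two rule forms:
  A -> BC (binary): 4 rules
  A -> a (terminal): 8 rules
Total = 4 + 8 = 12

12


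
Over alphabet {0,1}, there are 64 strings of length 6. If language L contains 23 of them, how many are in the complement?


Alphabet: {0,1}
String length: 6
Total strings of length 6 = 2^6 = 64
Strings in L = 23
Complement = total - |L|
= 64 - 23
= 41

41


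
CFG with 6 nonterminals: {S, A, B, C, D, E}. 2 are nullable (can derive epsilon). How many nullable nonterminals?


Nonterminals: {S, A, B, C, D, E}
A nonterminal is nullable if it can derive epsilon
Counting nullable nonterminals: 2
Total nullable = 2

2


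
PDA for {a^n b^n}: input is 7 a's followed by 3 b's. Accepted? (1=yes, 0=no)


Language requires equal numbers of a's and b's
PDA pushes for each 'a', pops for each 'b'
Number of a's = 7
Number of b's = 3
7 != 3 -> Reject

0


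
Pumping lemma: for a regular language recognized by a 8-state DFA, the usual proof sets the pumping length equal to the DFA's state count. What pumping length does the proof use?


Pumping lemma for regular languages (standard proof):
Take p = |Q|, the number of DFA states.
Any string of length >= |Q| passes through |Q|+1 states while reading its first |Q| symbols,
so by pigeonhole some state repeats, giving the loop that can be pumped.
Here |Q| = 8
Therefore the proof uses p = 8

8


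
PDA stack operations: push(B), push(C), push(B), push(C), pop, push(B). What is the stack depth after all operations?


Tracing stack operations:
  push(B) -> stack = [B], depth=1
  push(C) -> stack = [B,C], depth=2
  push(B) -> stack = [B,C,B], depth=3
  push(C) -> stack = [B,C,B,C], depth=4
  pop -> removed C, stack = [B,C,B], depth=3
  push(B) -> stack = [B,C,B,B], depth=4
Final depth = 4

4


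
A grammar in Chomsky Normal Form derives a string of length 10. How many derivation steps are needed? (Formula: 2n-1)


Chomsky Normal Form derivation:
String length n = 10
Each step either:
  - Splits a nonterminal into two (n-1 such steps)
  - Converts a nonterminal to terminal (n such steps)
Total = (n-1) + n = 2n - 1
= 2(10) - 1
= 20 - 1
= 19

19


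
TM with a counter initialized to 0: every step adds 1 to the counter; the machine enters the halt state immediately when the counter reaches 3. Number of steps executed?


Counter starts at 0. Counting sequence:
  Step 1: counter = 1
  Step 2: counter = 2
  Step 3: counter = 3
Counter reached 3 -> halt
Total steps = 3

3


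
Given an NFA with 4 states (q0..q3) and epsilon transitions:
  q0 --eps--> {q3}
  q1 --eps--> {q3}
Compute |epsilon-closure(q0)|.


Starting from q0
Initialize closure = {q0}
Follow epsilon from q0 -> add q3
Final closure: {q0, q3}
Size = 2

2


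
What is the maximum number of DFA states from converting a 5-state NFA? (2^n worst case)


NFA has 5 states
Subset construction: each DFA state = subset of NFA states
Maximum subsets = 2^5
2^5 = 32

32


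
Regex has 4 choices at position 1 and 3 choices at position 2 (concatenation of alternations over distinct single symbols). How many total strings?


First group: 4 alternatives
Second group: 3 alternatives
Concatenation: each choice from group 1 pairs with each from group 2
Total = 4 x 3 = 12

12


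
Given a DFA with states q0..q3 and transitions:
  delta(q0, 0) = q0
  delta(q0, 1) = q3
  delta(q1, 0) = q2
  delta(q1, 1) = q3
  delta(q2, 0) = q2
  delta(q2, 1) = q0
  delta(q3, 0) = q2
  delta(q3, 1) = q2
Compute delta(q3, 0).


Looking up transition function:
delta(q3, 0) in the table
Row: q3, Column: 0
Result: q2

q2


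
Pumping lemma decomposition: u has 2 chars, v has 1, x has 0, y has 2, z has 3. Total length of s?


|s| = |u| + |v| + |x| + |y| + |z|
= 2 + 1 + 0 + 2 + 3
= 3 + 0 + 5
= 3 + 5
= 8

8


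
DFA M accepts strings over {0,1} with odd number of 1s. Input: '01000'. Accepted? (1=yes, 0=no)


DFA has 2 states: q_even (start, accept=no) and q_odd
Processing string '01000' character by character:
  Position 0: read '0', 1-count=0 -> q_even (no change)
  Position 1: read '1', 1-count=1 -> q_odd
  Position 2: read '0', 1-count=1 -> q_odd (no change)
  Position 3: read '0', 1-count=1 -> q_odd (no change)
  Position 4: read '0', 1-count=1 -> q_odd (no change)
Final state: q_odd, total 1s = 1 (odd); the DFA requires an odd count -> accept

1


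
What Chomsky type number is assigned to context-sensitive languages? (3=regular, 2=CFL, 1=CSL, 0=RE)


Chomsky hierarchy levels:
  Type 3: Regular (DFA/NFA/regex)
  Type 2: Context-free (PDA)
  Type 1: Context-sensitive
  Type 0: Recursively enumerable (TM)
'context-sensitive' corresponds to Type 1

1


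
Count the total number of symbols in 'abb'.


String: 'abb'
Counting characters:
  'a' appears 1 time(s)
  'b' appears 2 time(s)
Total length = 1 + 2 = 3

3


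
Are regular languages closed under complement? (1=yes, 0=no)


Regular languages are closed under all standard operations:
- Union: Yes (product construction)
- Intersection: Yes (product construction)
- Complement: Yes (swap accept/reject)
- Concatenation: Yes (NFA construction)
Operation: complement -> Closed

1


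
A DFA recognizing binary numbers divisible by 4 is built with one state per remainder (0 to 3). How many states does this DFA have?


Divisibility by 4 is tracked via the remainder mod 4: 0, 1, ..., 3
The construction assigns one state to each remainder
Number of remainders = 4

4


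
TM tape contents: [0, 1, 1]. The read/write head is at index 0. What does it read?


Tape: [0, 1, 1]
Positions: 0 1 2
Values:    0 1 1
Head at position 0
tape[0] = 0

0


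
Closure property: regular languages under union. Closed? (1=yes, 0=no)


Regular languages are closed under:
- Union (DFA product construction)
- Intersection (DFA product construction)
- Complement (swap accept/reject states)
- Concatenation (NFA construction)
- Kleene star (NFA construction)
union is in this list
Therefore: closed

1


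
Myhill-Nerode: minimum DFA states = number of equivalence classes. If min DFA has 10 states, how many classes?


Myhill-Nerode theorem:
Number of equivalence classes = number of states in minimal DFA
Minimal DFA states = 10
Therefore equivalence classes = 10

10


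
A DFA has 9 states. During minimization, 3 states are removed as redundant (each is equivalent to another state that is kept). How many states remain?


Original DFA: 9 states
Redundant states removed: 3
Minimized states = original - removed
= 9 - 3
= 6

6


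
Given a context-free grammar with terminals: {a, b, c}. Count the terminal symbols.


Terminal symbols: a, b, c
Counting each: a (#1), b (#2), c (#3)
Total = 3

3


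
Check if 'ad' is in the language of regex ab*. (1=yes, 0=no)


Pattern: ab*
String: 'ad'
Pattern requires: exactly one 'a' followed by zero or more 'b's
First char is 'a' -> OK
Rest 'd': all b's? No
Result: 0

0


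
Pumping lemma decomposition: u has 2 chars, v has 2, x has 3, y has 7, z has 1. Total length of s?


|s| = |u| + |v| + |x| + |y| + |z|
= 2 + 2 + 3 + 7 + 1
= 4 + 3 + 8
= 7 + 8
= 15

15


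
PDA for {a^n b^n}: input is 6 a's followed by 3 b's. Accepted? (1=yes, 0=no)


Language requires equal numbers of a's and b's
PDA pushes for each 'a', pops for each 'b'
Number of a's = 6
Number of b's = 3
6 != 3 -> Reject

0


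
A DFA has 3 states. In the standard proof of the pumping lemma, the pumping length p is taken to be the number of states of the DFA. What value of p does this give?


Pumping lemma for regular languages (standard proof):
Take p = |Q|, the number of DFA states.
Any string of length >= |Q| passes through |Q|+1 states while reading its first |Q| symbols,
so by pigeonhole some state repeats, giving the loop that can be pumped.
Here |Q| = 3
Therefore the proof uses p = 3

3


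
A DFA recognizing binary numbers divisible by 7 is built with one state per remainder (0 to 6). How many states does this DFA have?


Divisibility by 7 is tracked via the remainder mod 7: 0, 1, ..., 6
The construction assigns one state to each remainder
Number of remainders = 7

7


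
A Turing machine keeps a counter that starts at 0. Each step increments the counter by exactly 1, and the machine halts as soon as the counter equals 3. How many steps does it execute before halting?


Counter starts at 0. Counting sequence:
  Step 1: counter = 1
  Step 2: counter = 2
  Step 3: counter = 3
Counter reached 3 -> halt
Total steps = 3

3


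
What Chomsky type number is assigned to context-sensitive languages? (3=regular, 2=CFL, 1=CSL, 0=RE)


Chomsky hierarchy levels:
  Type 3: Regular (DFA/NFA/regex)
  Type 2: Context-free (PDA)
  Type 1: Context-sensitive
  Type 0: Recursively enumerable (TM)
'context-sensitive' corresponds to Type 1

1


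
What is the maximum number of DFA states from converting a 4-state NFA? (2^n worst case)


NFA has 4 states
Subset construction: each DFA state = subset of NFA states
Maximum subsets = 2^4
2^4 = 16

16


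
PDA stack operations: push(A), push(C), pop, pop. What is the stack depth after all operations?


Tracing stack operations:
  push(A) -> stack = [A], depth=1
  push(C) -> stack = [A,C], depth=2
  pop -> removed C, stack = [A], depth=1
  pop -> removed A, stack = [], depth=0
Final depth = 0

0


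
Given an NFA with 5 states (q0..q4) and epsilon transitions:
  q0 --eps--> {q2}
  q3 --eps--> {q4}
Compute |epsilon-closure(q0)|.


Starting from q0
Initialize closure = {q0}
Follow epsilon from q0 -> add q2
Final closure: {q0, q2}
Size = 2

2


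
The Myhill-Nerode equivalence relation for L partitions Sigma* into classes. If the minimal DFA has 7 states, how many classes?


Myhill-Nerode theorem:
Number of equivalence classes = number of states in minimal DFA
Minimal DFA states = 7
Therefore equivalence classes = 7

7


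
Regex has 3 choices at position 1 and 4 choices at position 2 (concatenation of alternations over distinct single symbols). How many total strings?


First group: 3 alternatives
Second group: 4 alternatives
Concatenation: each choice from group 1 pairs with each from group 2
Total = 3 x 4 = 12

12


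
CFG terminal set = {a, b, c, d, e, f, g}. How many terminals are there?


Terminal symbols: a, b, c, d, e, f, g
Counting each: a (#1), b (#2), c (#3), d (#4), e (#5), f (#6), g (#7)
Total = 7

7


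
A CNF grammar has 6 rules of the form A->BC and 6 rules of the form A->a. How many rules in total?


CNF allows two rule forms:
  A -> BC (binary): 6 rules
  A -> a (terminal): 6 rules
Total = 6 + 6 = 12

12


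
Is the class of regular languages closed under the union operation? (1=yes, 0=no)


Regular languages are closed under:
- Union (DFA product construction)
- Intersection (DFA product construction)
- Complement (swap accept/reject states)
- Concatenation (NFA construction)
- Kleene star (NFA construction)
union is in this list
Therefore: closed

1


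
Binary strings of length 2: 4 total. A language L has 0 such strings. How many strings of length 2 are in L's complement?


Alphabet: {0,1}
String length: 2
Total strings of length 2 = 2^2 = 4
Strings in L = 0
Complement = total - |L|
= 4 - 0
= 4

4


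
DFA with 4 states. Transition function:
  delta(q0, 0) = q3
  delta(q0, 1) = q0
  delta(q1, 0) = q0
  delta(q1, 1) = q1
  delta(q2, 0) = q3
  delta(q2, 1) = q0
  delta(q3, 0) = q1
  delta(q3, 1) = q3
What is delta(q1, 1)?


Looking up transition function:
delta(q1, 1) in the table
Row: q1, Column: 1
Result: q1

q1


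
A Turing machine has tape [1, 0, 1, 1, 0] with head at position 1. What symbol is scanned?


Tape: [1, 0, 1, 1, 0]
Positions: 0 1 2 3 4
Values:    1 0 1 1 0
Head at position 1
tape[1] = 0

0


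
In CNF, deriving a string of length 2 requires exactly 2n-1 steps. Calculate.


Chomsky Normal Form derivation:
String length n = 2
Each step either:
  - Splits a nonterminal into two (n-1 such steps)
  - Converts a nonterminal to terminal (n such steps)
Total = (n-1) + n = 2n - 1
= 2(2) - 1
= 4 - 1
= 3

3


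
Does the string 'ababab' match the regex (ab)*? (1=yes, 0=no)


Pattern: (ab)*
String: 'ababab'
Pattern requires: zero or more repetitions of 'ab'
Pairs: ['ab', 'ab', 'ab']
All pairs are 'ab'? Yes
Result: 1

1


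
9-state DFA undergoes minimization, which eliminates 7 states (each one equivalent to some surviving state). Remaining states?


Original DFA: 9 states
Redundant states removed: 7
Minimized states = original - removed
= 9 - 7
= 2

2


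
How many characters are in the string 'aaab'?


String: 'aaab'
Counting characters:
  'a' appears 3 time(s)
  'b' appears 1 time(s)
Total length = 3 + 1 = 4

4


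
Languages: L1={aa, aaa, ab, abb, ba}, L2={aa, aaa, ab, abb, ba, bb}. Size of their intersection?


L1 = {aa, aaa, ab, abb, ba}
L2 = {aa, aaa, ab, abb, ba, bb}
Checking each string in L1 against L2:
  'aa': in L2? Yes
  'aaa': in L2? Yes
  'ab': in L2? Yes
  'abb': in L2? Yes
  'ba': in L2? Yes
Intersection = {aa, aaa, ab, abb, ba}
|L1 ∩ L2| = 5

5


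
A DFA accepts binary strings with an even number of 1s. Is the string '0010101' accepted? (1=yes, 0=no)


DFA has 2 states: q_even (start, accept=yes) and q_odd
Processing string '0010101' character by character:
  Position 0: read '0', 1-count=0 -> q_even (no change)
  Position 1: read '0', 1-count=0 -> q_even (no change)
  Position 2: read '1', 1-count=1 -> q_odd
  Position 3: read '0', 1-count=1 -> q_odd (no change)
  Position 4: read '1', 1-count=2 -> q_even
  Position 5: read '0', 1-count=2 -> q_even (no change)
  Position 6: read '1', 1-count=3 -> q_odd
Final state: q_odd, total 1s = 3 (odd); the DFA requires an even count -> reject

0


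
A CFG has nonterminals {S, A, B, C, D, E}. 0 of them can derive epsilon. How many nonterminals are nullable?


Nonterminals: {S, A, B, C, D, E}
A nonterminal is nullable if it can derive epsilon
Counting nullable nonterminals: 0
Total nullable = 0

0


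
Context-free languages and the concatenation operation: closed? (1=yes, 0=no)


CFL closure properties:
  Closed under: union, concatenation, Kleene star
  NOT closed under: intersection, complement
Operation 'concatenation' is in closed list -> Yes (closed)

1


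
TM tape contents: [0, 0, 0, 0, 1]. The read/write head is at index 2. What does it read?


Tape: [0, 0, 0, 0, 1]
Positions: 0 1 2 3 4
Values:    0 0 0 0 1
Head at position 2
tape[2] = 0

0


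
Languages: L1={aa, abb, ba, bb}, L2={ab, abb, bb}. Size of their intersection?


L1 = {aa, abb, ba, bb}
L2 = {ab, abb, bb}
Checking each string in L1 against L2:
  'aa': in L2? No
  'abb': in L2? Yes
  'ba': in L2? No
  'bb': in L2? Yes
Intersection = {abb, bb}
|L1 ∩ L2| = 2

2


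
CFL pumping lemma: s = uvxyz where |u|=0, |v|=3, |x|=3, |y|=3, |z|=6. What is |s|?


|s| = |u| + |v| + |x| + |y| + |z|
= 0 + 3 + 3 + 3 + 6
= 3 + 3 + 9
= 6 + 9
= 15

15


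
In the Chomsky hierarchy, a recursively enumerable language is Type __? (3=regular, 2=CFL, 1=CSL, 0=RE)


Chomsky hierarchy levels:
  Type 3: Regular (DFA/NFA/regex)
  Type 2: Context-free (PDA)
  Type 1: Context-sensitive
  Type 0: Recursively enumerable (TM)
'recursively enumerable' corresponds to Type 0

0


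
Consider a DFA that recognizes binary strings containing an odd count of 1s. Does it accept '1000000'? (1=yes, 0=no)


DFA has 2 states: q_even (start, accept=no) and q_odd
Processing string '1000000' character by character:
  Position 0: read '1', 1-count=1 -> q_odd
  Position 1: read '0', 1-count=1 -> q_odd (no change)
  Position 2: read '0', 1-count=1 -> q_odd (no change)
  Position 3: read '0', 1-count=1 -> q_odd (no change)
  Position 4: read '0', 1-count=1 -> q_odd (no change)
  Position 5: read '0', 1-count=1 -> q_odd (no change)
  Position 6: read '0', 1-count=1 -> q_odd (no change)
Final state: q_odd, total 1s = 1 (odd); the DFA requires an odd count -> accept

1


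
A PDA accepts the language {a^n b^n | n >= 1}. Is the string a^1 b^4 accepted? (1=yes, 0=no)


Language requires equal numbers of a's and b's
PDA pushes for each 'a', pops for each 'b'
Number of a's = 1
Number of b's = 4
1 != 4 -> Reject

0


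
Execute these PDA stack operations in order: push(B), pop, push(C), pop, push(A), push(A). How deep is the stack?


Tracing stack operations:
  push(B) -> stack = [B], depth=1
  pop -> removed B, stack = [], depth=0
  push(C) -> stack = [C], depth=1
  pop -> removed C, stack = [], depth=0
  push(A) -> stack = [A], depth=1
  push(A) -> stack = [A,A], depth=2
Final depth = 2

2


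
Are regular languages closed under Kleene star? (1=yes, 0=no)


Regular languages are closed under:
- Union (DFA product construction)
- Intersection (DFA product construction)
- Complement (swap accept/reject states)
- Concatenation (NFA construction)
- Kleene star (NFA construction)
Kleene star is in this list
Therefore: closed

1


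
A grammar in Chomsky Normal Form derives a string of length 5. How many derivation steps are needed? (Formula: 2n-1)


Chomsky Normal Form derivation:
String length n = 5
Each step either:
  - Splits a nonterminal into two (n-1 such steps)
  - Converts a nonterminal to terminal (n such steps)
Total = (n-1) + n = 2n - 1
= 2(5) - 1
= 10 - 1
= 9

9


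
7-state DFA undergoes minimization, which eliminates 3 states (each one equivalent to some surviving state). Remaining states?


Original DFA: 7 states
Redundant states removed: 3
Minimized states = original - removed
= 7 - 3
= 4

4


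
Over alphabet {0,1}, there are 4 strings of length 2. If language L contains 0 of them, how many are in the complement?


Alphabet: {0,1}
String length: 2
Total strings of length 2 = 2^2 = 4
Strings in L = 0
Complement = total - |L|
= 4 - 0
= 4

4


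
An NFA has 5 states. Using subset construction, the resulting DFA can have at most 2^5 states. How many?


NFA has 5 states
Subset construction: each DFA state = subset of NFA states
Maximum subsets = 2^5
2^5 = 32

32


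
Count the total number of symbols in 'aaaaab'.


String: 'aaaaab'
Counting characters:
  'a' appears 5 time(s)
  'b' appears 1 time(s)
Total length = 5 + 1 = 6

6


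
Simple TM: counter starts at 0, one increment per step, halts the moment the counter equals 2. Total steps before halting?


Counter starts at 0. Counting sequence:
  Step 1: counter = 1
  Step 2: counter = 2
Counter reached 2 -> halt
Total steps = 2

2


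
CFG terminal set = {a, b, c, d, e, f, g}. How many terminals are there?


Terminal symbols: a, b, c, d, e, f, g
Counting each: a (#1), b (#2), c (#3), d (#4), e (#5), f (#6), g (#7)
Total = 7

7


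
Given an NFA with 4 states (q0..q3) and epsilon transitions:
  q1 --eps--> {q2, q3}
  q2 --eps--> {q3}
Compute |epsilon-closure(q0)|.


Starting from q0
Initialize closure = {q0}
q0 has no outgoing epsilon transitions -> nothing to add
Final closure: {q0}
Size = 1

1


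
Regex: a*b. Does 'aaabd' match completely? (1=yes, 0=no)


Pattern: a*b
String: 'aaabd'
Pattern requires: zero or more 'a's followed by exactly one 'b'
Found 3 leading 'a's
Remaining: 'bd'
Remaining is not 'b' -> no match
Result: 0

0


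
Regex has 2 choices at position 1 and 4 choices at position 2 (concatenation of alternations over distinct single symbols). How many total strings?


First group: 2 alternatives
Second group: 4 alternatives
Concatenation: each choice from group 1 pairs with each from group 2
Total = 2 x 4 = 8

8


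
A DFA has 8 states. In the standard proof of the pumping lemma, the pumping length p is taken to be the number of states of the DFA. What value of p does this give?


Pumping lemma for regular languages (standard proof):
Take p = |Q|, the number of DFA states.
Any string of length >= |Q| passes through |Q|+1 states while reading its first |Q| symbols,
so by pigeonhole some state repeats, giving the loop that can be pumped.
Here |Q| = 8
Therefore the proof uses p = 8

8
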